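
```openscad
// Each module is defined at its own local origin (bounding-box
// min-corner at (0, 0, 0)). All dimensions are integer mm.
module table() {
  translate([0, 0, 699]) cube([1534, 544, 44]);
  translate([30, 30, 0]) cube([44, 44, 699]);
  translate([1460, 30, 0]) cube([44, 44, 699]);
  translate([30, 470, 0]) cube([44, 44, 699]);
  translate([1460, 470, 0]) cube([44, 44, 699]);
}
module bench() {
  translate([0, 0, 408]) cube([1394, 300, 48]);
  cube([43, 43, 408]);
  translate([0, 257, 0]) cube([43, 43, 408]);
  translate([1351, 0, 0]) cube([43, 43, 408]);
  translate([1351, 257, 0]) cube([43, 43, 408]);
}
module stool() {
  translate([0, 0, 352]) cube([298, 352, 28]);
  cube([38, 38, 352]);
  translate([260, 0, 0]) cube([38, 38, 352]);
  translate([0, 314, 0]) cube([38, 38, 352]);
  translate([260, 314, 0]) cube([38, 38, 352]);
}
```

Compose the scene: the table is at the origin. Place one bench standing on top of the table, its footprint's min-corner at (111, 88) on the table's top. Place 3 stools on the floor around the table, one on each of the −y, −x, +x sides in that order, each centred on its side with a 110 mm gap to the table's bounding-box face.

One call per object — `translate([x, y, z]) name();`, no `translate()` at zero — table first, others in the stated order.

table();
translate([111, 88, 743]) bench();
translate([618, -462, 0]) stool();
translate([-408, 96, 0]) stool();
translate([1644, 96, 0]) stool();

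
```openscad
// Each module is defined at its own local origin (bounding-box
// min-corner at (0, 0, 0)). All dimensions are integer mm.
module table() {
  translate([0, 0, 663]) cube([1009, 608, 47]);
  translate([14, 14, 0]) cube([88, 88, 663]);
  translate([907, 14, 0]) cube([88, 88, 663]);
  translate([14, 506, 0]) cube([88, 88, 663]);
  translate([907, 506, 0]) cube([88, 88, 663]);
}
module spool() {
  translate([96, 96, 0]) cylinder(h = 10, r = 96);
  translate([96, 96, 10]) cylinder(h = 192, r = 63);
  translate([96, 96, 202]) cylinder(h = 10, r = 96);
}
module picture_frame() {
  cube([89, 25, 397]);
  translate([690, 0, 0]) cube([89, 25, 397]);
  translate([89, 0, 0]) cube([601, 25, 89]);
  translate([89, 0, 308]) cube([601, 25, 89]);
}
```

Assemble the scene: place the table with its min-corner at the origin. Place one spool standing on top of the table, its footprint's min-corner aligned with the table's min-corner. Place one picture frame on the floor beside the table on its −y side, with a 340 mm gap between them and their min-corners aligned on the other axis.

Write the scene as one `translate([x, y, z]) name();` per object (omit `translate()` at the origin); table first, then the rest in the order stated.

table();
translate([0, 0, 710]) spool();
translate([0, -365, 0]) picture_frame();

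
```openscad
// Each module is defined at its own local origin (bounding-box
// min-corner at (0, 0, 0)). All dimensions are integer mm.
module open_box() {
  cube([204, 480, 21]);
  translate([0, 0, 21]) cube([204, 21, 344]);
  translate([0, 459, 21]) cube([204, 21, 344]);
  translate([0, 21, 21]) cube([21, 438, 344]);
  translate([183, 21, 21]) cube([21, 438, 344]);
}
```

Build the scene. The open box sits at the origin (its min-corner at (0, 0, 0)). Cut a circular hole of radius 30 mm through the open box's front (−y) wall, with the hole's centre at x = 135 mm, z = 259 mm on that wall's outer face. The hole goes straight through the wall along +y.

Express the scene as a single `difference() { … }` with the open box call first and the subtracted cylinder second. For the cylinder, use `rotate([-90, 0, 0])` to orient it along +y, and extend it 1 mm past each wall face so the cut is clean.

difference() {
  open_box();
  translate([135, -1, 259]) rotate([-90, 0, 0]) cylinder(h = 23, r = 30);
}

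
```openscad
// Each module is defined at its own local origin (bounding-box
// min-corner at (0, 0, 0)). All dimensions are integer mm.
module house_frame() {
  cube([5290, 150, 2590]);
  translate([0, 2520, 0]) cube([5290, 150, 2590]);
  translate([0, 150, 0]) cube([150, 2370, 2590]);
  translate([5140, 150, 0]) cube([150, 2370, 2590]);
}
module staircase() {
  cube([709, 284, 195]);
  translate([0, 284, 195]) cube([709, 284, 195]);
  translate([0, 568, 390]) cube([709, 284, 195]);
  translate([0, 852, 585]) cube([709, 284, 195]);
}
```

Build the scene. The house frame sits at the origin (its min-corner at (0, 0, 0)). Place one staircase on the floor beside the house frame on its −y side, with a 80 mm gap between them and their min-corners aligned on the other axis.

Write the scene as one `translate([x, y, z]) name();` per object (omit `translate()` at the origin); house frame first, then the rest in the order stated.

house_frame();
translate([0, -1216, 0]) staircase();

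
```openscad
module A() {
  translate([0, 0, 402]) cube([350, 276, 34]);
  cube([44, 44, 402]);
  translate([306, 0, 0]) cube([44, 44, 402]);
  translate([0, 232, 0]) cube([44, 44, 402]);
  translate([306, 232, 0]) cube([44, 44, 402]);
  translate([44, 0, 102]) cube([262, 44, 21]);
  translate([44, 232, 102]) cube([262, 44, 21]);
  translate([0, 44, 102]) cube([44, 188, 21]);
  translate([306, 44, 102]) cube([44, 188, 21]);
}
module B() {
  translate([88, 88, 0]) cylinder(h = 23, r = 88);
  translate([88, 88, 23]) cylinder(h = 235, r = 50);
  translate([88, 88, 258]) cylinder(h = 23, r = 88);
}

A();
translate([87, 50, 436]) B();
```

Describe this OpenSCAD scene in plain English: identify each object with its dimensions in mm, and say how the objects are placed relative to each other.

A is a four-legged stool. The seat is a 350×276×34 mm slab whose top surface is at z = 436 mm; four square legs, each 44×44 mm in cross-section, run from the floor (z = 0) to the underside of the seat, each flush with a corner of the seat. Four stretchers, 44 mm wide and 21 mm tall, connect adjacent legs with their undersides at z = 102 mm, each running between the inner faces of the legs it joins and aligned with the legs' outer faces on the other axis.

B is a spool: two coaxial disc flanges of radius 88 mm and thickness 23 mm, joined by a core cylinder of radius 50 mm and height 235 mm. The lower flange rests on z = 0 and the three cylinders share a vertical axis.

The spool is on top of the stool, centred.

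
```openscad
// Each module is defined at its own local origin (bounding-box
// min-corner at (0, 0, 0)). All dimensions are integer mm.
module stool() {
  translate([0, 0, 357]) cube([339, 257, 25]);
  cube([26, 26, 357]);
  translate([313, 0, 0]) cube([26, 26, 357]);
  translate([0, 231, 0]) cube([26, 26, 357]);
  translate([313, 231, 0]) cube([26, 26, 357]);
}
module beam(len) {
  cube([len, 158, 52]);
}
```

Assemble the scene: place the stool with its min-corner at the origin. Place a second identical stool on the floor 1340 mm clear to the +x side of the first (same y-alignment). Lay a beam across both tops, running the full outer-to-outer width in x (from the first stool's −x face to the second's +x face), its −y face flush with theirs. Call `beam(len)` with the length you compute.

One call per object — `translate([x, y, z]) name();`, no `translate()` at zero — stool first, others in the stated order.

stool();
translate([1679, 0, 0]) stool();
translate([0, 0, 382]) beam(2018);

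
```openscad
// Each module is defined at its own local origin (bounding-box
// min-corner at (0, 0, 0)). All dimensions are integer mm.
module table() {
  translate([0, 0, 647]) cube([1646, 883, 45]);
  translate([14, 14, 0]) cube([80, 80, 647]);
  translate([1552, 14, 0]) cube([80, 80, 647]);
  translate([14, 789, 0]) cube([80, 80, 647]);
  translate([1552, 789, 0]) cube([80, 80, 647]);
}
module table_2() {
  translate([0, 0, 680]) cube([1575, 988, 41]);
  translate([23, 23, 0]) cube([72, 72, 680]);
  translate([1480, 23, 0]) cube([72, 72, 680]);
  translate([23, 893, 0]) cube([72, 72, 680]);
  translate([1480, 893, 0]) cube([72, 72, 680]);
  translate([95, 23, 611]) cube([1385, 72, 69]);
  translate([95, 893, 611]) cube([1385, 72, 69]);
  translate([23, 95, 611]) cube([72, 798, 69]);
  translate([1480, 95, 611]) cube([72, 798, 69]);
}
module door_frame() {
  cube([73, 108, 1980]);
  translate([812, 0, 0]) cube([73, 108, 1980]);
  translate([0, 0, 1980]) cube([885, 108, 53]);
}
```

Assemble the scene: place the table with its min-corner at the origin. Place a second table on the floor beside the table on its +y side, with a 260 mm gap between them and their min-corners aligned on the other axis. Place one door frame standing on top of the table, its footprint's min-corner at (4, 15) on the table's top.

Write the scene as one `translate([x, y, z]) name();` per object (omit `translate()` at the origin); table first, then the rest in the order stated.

table();
translate([0, 1143, 0]) table_2();
translate([4, 15, 692]) door_frame();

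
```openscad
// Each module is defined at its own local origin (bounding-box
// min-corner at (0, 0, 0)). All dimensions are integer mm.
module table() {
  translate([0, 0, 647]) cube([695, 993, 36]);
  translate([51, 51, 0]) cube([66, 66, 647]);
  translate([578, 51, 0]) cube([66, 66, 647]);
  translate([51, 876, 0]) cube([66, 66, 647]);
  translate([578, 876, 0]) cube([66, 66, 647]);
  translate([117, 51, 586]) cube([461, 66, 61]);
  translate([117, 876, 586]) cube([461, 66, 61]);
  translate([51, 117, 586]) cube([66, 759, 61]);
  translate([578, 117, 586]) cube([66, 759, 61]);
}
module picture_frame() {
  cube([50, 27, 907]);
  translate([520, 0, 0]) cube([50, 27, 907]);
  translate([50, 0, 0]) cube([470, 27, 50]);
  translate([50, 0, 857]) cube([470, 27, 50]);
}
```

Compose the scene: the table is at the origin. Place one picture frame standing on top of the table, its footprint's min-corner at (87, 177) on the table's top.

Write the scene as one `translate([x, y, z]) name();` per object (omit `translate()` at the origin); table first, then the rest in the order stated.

table();
translate([87, 177, 683]) picture_frame();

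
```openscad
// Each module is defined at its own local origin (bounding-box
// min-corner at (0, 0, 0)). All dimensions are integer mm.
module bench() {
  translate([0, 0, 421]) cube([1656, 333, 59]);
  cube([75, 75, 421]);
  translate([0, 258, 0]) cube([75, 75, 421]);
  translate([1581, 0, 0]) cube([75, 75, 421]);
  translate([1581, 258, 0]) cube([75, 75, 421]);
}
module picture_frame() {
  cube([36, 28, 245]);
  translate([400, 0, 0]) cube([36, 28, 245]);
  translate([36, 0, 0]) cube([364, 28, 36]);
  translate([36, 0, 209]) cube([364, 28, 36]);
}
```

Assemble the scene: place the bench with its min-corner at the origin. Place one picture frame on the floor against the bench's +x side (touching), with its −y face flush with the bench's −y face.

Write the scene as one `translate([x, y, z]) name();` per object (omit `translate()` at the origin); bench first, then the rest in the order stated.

bench();
translate([1656, 0, 0]) picture_frame();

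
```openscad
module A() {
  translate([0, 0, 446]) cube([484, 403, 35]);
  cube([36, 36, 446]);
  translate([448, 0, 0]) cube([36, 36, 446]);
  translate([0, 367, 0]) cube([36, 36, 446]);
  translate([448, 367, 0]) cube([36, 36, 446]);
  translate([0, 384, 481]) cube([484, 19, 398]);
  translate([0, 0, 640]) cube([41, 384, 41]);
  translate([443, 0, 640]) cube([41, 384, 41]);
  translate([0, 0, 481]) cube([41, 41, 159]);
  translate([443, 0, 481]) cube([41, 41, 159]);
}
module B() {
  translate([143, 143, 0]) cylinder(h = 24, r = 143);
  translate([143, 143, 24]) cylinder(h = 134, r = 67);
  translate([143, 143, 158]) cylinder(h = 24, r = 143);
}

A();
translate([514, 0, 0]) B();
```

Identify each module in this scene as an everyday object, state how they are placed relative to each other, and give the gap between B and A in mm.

A is a chair. B is a spool. The spool is on the floor beside the chair on its +x side. The gap between the spool and the chair is 30 mm.

The spool's nearest face is 30 mm from the chair's +x face.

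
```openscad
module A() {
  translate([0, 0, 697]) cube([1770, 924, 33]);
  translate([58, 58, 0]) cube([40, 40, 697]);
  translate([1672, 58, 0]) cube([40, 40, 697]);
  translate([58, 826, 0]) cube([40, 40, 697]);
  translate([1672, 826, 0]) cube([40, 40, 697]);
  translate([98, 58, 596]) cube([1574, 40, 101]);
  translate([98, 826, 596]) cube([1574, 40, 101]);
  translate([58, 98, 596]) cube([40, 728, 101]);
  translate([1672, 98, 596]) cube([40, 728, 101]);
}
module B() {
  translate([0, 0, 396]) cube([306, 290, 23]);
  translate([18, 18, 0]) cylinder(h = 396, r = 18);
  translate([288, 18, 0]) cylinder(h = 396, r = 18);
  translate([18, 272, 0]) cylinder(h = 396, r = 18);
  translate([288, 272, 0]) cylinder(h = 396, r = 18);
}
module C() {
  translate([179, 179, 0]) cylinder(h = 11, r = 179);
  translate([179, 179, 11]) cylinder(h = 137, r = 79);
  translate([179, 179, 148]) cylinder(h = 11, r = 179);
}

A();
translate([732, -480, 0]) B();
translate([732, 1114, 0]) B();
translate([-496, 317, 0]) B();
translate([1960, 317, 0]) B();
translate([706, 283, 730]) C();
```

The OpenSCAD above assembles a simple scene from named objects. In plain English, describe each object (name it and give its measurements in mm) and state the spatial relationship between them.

A is a rectangular dining table. The top is 1770×924×33 mm with its upper surface at z = 730 mm. It stands on four 40×40 mm square legs, each inset 58 mm from the nearest pair of top edges, running from the floor to the underside of the top. Four apron rails, 40 mm thick and 101 mm tall, run between adjacent legs with their top edges flush with the underside of the top and their outer faces flush with the legs' outer faces.

B is a simple wooden stool: a rectangular seat 306 mm (x) by 290 mm (y), 23 mm thick, top face at z = 419 mm, on four round legs, each 36 mm in diameter. The legs rest on z = 0, each leg's axis is inset half a diameter from the nearest pair of seat edges (so the leg's bounding box is flush with the corner).

C is a spool: two coaxial disc flanges of radius 179 mm and thickness 11 mm, joined by a core cylinder of radius 79 mm and height 137 mm. The lower flange rests on z = 0 and the three cylinders share a vertical axis.

Four stools sit around the table at the −y, +y, −x, +x sides. The spool is on top of the table, centred.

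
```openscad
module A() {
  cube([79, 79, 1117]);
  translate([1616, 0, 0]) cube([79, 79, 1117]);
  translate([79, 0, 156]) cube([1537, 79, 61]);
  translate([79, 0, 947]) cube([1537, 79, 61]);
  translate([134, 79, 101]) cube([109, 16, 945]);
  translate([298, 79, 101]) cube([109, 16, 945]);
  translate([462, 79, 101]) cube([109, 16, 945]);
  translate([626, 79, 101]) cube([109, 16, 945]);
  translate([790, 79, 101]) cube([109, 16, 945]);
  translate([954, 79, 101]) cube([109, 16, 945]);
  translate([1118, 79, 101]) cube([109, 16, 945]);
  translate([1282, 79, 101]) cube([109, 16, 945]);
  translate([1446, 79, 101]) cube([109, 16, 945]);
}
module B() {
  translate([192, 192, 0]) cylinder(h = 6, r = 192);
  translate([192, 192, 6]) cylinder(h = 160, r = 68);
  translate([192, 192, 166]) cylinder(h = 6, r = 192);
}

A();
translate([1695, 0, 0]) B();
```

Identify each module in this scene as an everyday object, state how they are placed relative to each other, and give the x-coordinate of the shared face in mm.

A is a fence section. B is a spool. The spool is against the fence section's +x side, with their −y faces flush. The x-coordinate of the shared face is 1695 mm.

The fence section's +x face and the spool's −x face are both at x = 1695 mm.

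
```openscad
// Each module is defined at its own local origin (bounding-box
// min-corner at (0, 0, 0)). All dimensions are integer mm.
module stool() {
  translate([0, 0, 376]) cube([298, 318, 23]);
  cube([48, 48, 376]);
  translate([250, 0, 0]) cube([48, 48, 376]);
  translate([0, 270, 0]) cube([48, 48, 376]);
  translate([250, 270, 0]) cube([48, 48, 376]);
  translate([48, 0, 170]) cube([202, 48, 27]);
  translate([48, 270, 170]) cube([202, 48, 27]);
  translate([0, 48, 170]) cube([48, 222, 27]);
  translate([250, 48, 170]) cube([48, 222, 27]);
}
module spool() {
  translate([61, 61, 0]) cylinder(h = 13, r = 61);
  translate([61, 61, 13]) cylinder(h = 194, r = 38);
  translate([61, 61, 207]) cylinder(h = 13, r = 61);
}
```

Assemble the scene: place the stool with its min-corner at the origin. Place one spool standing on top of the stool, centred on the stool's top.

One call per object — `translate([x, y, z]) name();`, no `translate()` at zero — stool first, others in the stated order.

stool();
translate([88, 98, 399]) spool();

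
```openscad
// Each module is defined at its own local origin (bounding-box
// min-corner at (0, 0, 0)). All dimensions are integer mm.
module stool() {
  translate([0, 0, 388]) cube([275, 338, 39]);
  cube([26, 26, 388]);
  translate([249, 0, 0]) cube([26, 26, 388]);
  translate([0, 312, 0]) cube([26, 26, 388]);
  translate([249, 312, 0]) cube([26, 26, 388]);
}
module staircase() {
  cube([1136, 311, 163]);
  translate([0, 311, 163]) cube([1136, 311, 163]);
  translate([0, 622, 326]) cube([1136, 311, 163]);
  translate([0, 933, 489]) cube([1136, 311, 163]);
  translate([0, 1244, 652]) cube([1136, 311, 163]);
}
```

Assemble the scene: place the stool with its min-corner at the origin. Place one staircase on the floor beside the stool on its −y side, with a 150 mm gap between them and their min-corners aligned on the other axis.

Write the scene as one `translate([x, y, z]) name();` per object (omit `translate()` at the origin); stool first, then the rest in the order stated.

stool();
translate([0, -1705, 0]) staircase();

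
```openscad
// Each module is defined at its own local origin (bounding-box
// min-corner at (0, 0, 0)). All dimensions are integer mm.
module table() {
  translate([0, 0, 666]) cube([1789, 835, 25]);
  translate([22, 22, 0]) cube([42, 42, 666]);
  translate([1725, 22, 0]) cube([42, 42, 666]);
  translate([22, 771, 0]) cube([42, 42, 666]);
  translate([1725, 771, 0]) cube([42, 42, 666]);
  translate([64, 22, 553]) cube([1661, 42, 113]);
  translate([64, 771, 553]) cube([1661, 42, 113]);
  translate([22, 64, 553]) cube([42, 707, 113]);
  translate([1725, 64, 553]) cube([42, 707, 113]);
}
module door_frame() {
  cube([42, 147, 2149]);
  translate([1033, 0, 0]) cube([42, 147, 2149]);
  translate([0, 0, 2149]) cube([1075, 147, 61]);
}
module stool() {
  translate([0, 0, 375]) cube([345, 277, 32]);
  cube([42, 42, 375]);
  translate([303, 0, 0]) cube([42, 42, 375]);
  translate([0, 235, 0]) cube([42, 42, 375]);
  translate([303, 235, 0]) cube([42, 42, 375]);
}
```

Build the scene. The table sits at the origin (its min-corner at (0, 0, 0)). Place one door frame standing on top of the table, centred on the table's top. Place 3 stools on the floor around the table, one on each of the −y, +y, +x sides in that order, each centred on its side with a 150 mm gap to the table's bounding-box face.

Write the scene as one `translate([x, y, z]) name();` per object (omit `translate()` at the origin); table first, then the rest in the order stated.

table();
translate([357, 344, 691]) door_frame();
translate([722, -427, 0]) stool();
translate([722, 985, 0]) stool();
translate([1939, 279, 0]) stool();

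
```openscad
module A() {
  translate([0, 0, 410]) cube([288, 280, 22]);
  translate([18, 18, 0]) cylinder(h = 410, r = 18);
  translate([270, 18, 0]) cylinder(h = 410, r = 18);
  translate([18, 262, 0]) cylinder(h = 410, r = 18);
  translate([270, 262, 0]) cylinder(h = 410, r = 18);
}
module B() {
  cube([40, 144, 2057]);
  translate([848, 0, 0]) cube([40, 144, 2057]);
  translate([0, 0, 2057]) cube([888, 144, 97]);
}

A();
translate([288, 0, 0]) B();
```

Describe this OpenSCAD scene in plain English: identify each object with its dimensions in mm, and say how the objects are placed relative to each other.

A is a simple wooden stool: a rectangular seat 288 mm (x) by 280 mm (y), 22 mm thick, top face at z = 432 mm, on four round legs, each 36 mm in diameter. The legs rest on z = 0, each leg's axis is inset half a diameter from the nearest pair of seat edges (so the leg's bounding box is flush with the corner).

B is a rectangular door frame: two vertical jambs of 40×144 mm section, 2057 mm tall, with a clear opening 808 mm wide between their inner faces. A header 97 mm tall and 144 mm deep lies on top of the jambs and spans the full outside width.

The door frame is against the stool's +x side, with their −y faces flush.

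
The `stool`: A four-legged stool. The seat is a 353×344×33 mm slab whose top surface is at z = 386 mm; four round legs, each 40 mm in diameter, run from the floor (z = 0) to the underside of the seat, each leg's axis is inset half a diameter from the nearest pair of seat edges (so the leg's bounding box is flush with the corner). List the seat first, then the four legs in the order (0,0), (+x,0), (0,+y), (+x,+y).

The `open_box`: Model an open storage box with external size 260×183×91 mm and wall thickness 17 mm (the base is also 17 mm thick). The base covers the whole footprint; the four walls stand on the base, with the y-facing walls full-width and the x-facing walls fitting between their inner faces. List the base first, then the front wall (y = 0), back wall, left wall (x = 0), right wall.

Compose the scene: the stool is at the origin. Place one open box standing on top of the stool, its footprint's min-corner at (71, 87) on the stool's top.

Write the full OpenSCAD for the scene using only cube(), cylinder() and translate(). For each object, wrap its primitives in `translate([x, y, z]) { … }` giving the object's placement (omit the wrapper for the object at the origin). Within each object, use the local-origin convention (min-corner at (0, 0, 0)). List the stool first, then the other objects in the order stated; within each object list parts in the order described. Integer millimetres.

translate([0, 0, 353]) cube([353, 344, 33]);
translate([20, 20, 0]) cylinder(h = 353, r = 20);
translate([333, 20, 0]) cylinder(h = 353, r = 20);
translate([20, 324, 0]) cylinder(h = 353, r = 20);
translate([333, 324, 0]) cylinder(h = 353, r = 20);
translate([71, 87, 386]) {
  cube([260, 183, 17]);
  translate([0, 0, 17]) cube([260, 17, 74]);
  translate([0, 166, 17]) cube([260, 17, 74]);
  translate([0, 17, 17]) cube([17, 149, 74]);
  translate([243, 17, 17]) cube([17, 149, 74]);
}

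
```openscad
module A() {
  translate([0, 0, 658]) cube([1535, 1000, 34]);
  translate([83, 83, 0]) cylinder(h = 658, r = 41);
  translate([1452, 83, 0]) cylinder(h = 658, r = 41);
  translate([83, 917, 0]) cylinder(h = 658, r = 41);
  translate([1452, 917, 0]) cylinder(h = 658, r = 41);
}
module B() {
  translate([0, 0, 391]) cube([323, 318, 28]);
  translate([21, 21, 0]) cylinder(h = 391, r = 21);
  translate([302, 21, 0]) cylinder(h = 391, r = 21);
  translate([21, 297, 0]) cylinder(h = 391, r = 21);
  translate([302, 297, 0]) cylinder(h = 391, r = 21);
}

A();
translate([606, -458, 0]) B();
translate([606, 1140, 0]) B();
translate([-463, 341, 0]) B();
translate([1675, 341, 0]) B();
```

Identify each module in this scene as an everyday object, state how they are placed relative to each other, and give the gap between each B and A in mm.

A is a table. B is a stool. Four stools sit around the table at the −y, +y, −x, +x sides. The gap between each stool and the table is 140 mm.

Each stool's nearest face is 140 mm from the table's bounding box.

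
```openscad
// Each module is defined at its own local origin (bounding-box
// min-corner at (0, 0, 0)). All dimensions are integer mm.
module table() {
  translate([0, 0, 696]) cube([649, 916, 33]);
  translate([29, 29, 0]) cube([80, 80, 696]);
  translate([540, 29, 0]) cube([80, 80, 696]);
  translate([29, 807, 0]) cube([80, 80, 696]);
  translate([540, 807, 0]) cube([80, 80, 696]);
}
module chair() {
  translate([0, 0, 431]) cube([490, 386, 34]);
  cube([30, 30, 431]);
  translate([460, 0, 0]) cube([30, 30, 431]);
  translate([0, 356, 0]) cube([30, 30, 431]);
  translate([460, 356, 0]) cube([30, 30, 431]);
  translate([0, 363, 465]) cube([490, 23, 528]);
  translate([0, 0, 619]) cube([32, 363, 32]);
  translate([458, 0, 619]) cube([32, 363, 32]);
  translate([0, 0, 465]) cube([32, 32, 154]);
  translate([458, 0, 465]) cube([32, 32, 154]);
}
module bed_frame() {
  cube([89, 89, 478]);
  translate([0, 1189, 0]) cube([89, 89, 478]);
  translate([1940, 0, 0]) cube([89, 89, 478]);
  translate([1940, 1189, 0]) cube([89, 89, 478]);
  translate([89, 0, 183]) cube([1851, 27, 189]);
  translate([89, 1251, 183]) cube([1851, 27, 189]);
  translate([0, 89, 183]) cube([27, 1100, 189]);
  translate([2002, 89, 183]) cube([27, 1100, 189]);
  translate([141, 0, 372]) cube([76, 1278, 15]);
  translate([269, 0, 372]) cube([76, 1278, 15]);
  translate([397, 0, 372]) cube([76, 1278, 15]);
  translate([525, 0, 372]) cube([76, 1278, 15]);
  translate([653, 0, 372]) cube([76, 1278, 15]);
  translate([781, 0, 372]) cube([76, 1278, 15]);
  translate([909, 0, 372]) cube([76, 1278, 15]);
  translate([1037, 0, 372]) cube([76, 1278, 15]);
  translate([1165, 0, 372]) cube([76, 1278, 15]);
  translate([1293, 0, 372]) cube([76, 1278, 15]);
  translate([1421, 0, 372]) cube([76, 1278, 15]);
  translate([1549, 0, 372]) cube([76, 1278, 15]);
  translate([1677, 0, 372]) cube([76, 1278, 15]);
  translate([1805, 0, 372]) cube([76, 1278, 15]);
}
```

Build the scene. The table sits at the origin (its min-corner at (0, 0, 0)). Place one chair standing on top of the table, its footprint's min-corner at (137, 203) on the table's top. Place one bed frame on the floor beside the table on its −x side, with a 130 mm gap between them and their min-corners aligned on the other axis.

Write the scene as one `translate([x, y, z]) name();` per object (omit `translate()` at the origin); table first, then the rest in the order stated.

table();
translate([137, 203, 729]) chair();
translate([-2159, 0, 0]) bed_frame();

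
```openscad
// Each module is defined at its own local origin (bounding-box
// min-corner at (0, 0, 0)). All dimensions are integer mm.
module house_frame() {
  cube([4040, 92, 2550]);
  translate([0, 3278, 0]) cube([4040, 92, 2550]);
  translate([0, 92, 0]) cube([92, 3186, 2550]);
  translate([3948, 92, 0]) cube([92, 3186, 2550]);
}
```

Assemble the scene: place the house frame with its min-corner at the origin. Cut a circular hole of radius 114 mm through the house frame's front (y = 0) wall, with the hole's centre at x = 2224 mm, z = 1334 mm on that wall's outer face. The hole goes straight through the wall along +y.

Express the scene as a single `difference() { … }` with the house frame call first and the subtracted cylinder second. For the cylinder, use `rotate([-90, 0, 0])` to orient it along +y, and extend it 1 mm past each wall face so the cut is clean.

difference() {
  house_frame();
  translate([2224, -1, 1334]) rotate([-90, 0, 0]) cylinder(h = 94, r = 114);
}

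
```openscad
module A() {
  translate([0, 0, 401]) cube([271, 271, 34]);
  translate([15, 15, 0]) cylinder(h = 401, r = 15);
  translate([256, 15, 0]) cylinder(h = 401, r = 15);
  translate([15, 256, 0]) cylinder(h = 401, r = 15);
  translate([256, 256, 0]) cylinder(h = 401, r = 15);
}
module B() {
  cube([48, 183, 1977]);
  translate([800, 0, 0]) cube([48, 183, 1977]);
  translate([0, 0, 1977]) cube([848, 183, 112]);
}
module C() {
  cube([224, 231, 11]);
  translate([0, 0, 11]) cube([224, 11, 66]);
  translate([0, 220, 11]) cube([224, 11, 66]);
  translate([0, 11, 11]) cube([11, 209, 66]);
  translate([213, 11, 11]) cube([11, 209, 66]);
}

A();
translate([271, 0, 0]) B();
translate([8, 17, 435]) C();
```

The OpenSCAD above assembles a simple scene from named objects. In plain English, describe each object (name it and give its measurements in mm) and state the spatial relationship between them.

A is a four-legged stool. The seat is 271×271 mm, 34 mm thick, top at z = 435 mm. It stands on four round legs, each 30 mm in diameter, from z = 0 to the seat underside, each leg's axis is inset half a diameter from the nearest pair of seat edges (so the leg's bounding box is flush with the corner).

B is a rectangular door frame: two vertical jambs of 48×183 mm section, 1977 mm tall, with a clear opening 752 mm wide between their inner faces. A header 112 mm tall and 183 mm deep lies on top of the jambs and spans the full outside width.

C is an open-topped rectangular box: outside dimensions 224×231×77 mm, with a uniform wall and base thickness of 11 mm. The base is a full 224×231 slab on the floor; four walls sit on top of the base. The front and back walls (the −y and +y sides) span the full width; the two side walls fit between them.

The door frame is against the stool's +x side, with their −y faces flush. The open box is on top of the stool.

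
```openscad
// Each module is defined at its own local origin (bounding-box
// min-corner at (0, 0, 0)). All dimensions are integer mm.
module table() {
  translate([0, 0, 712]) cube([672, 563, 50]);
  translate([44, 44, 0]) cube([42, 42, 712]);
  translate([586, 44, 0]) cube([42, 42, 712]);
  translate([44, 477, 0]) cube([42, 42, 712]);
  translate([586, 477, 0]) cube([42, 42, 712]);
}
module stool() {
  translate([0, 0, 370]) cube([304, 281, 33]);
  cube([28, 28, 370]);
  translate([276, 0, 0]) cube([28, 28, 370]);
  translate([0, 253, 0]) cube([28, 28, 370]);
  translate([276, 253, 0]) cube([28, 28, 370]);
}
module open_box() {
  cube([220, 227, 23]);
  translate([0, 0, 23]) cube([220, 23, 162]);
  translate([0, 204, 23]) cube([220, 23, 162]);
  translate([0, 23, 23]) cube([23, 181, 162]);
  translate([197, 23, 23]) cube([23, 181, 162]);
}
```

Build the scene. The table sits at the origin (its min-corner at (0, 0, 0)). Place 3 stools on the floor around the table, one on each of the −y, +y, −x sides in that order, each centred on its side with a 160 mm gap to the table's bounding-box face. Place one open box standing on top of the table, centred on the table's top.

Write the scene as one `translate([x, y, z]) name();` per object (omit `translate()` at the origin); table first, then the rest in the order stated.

table();
translate([184, -441, 0]) stool();
translate([184, 723, 0]) stool();
translate([-464, 141, 0]) stool();
translate([226, 168, 762]) open_box();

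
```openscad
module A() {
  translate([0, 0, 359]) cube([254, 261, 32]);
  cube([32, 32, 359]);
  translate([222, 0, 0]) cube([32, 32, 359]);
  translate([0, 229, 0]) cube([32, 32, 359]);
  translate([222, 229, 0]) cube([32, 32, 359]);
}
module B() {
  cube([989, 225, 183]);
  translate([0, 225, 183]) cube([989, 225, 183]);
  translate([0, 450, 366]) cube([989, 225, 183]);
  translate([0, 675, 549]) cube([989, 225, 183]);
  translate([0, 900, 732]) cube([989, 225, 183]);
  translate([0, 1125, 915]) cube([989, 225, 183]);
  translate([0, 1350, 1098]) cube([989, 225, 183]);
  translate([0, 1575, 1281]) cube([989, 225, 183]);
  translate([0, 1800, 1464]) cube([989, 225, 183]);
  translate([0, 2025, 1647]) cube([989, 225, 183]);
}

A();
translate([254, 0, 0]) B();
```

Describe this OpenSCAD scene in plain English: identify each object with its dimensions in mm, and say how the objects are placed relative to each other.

A is a four-legged stool. The seat is 254×261 mm, 32 mm thick, top at z = 391 mm. It stands on four square legs, each 32×32 mm in cross-section, from z = 0 to the seat underside, each flush with a corner of the seat.

B is a run of 10 identical solid stair steps. Each tread is 989×225 mm and each step block is 183 mm high. Step 1 rests on the floor; step k is offset from step 1 by (k−1)×225 mm in y and (k−1)×183 mm in z.

The staircase is against the stool's +x side, with their −y faces flush.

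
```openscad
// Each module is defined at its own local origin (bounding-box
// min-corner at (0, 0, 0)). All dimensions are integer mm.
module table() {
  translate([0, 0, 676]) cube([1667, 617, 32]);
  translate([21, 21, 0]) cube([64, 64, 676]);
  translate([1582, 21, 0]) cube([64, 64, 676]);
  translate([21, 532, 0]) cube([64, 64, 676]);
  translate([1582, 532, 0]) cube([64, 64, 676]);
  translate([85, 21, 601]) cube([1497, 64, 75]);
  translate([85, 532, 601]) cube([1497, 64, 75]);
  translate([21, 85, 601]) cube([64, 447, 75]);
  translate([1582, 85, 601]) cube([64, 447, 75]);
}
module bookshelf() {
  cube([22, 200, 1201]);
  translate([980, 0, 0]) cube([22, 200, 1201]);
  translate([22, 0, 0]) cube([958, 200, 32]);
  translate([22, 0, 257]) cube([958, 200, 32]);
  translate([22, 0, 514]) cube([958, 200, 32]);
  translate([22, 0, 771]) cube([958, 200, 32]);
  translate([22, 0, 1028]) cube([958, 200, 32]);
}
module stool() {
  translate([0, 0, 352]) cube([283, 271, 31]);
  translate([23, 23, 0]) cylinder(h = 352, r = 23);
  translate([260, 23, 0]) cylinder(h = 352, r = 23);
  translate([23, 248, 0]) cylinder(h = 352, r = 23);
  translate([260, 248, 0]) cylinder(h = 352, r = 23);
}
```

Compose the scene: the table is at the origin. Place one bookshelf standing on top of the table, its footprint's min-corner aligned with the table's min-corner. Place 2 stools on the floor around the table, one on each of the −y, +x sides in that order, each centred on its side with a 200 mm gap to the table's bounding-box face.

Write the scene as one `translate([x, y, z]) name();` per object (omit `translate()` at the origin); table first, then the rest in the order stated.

table();
translate([0, 0, 708]) bookshelf();
translate([692, -471, 0]) stool();
translate([1867, 173, 0]) stool();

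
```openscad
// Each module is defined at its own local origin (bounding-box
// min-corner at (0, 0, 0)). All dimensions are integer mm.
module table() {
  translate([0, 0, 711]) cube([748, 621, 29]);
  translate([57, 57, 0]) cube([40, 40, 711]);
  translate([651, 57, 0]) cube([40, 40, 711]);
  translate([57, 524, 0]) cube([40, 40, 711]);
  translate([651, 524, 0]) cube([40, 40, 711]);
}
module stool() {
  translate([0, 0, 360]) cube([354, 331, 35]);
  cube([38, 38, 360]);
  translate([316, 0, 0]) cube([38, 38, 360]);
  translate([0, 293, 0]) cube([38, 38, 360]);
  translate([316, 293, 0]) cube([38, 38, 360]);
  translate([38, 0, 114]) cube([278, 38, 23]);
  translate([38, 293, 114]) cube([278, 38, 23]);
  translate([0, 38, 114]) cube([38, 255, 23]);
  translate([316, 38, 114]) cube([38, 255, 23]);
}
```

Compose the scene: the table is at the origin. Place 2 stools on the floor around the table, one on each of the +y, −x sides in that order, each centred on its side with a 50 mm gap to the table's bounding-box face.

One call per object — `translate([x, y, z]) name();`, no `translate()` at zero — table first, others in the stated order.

table();
translate([197, 671, 0]) stool();
translate([-404, 145, 0]) stool();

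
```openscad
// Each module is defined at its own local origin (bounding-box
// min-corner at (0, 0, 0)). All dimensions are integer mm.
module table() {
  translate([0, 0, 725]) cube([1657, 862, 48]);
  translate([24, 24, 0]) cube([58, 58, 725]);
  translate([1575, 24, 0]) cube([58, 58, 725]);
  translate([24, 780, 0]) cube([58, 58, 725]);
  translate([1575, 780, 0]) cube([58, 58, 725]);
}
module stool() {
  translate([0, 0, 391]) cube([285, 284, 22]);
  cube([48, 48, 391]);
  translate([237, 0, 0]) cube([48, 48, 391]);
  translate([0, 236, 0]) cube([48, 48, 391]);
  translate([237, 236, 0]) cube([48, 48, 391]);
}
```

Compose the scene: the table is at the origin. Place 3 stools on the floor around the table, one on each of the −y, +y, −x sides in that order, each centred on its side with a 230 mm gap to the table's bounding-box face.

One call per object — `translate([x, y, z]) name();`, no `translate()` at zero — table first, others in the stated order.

table();
translate([686, -514, 0]) stool();
translate([686, 1092, 0]) stool();
translate([-515, 289, 0]) stool();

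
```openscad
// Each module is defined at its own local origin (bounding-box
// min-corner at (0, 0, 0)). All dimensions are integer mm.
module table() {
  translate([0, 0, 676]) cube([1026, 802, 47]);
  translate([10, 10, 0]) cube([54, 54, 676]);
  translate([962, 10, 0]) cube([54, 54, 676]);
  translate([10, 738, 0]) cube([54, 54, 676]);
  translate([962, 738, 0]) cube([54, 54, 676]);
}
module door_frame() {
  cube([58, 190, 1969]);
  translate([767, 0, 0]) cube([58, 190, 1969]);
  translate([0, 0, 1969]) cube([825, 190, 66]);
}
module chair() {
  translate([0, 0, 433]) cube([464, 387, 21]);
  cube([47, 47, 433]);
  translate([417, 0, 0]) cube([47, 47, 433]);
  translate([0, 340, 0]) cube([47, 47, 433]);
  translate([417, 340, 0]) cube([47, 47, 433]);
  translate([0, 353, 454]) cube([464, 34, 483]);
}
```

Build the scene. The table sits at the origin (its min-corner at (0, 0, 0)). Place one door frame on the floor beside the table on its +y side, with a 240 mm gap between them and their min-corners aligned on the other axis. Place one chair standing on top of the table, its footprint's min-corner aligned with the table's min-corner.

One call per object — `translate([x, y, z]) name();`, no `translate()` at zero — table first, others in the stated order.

table();
translate([0, 1042, 0]) door_frame();
translate([0, 0, 723]) chair();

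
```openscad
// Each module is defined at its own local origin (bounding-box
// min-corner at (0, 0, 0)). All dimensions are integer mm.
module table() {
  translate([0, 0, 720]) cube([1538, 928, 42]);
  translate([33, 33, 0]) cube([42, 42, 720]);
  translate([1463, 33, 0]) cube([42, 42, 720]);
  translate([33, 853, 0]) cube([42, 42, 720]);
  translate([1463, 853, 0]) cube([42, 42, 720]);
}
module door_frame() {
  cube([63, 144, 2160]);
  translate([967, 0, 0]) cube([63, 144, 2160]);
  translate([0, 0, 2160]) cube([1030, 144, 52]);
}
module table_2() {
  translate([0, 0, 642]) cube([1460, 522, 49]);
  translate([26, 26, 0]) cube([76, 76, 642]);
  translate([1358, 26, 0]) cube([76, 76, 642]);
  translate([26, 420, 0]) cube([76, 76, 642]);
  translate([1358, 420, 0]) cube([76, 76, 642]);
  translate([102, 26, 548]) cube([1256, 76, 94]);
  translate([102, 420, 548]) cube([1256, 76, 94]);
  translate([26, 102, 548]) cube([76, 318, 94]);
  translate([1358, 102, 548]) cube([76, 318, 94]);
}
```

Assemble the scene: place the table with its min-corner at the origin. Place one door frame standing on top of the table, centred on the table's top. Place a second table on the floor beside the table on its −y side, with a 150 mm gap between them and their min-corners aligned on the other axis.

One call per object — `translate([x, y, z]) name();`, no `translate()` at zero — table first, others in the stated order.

table();
translate([254, 392, 762]) door_frame();
translate([0, -672, 0]) table_2();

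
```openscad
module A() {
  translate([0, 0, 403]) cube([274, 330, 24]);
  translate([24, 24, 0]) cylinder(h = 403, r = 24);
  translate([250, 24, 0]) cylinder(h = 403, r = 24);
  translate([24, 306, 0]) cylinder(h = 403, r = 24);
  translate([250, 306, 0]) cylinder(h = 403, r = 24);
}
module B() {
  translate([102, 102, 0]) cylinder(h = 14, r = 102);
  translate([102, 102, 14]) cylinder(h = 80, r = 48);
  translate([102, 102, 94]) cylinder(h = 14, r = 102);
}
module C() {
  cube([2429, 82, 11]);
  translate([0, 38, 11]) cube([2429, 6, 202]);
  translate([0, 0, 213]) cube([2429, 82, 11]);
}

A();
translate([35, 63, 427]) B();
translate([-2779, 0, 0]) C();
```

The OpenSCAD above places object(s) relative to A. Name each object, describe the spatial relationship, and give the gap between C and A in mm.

The I-beam's nearest face is 350 mm from the stool's −x face.

A is a stool. B is a spool. C is an I-beam. The spool is on top of the stool, centred. The I-beam is on the floor beside the stool on its −x side. The gap between the I-beam and the stool is 350 mm.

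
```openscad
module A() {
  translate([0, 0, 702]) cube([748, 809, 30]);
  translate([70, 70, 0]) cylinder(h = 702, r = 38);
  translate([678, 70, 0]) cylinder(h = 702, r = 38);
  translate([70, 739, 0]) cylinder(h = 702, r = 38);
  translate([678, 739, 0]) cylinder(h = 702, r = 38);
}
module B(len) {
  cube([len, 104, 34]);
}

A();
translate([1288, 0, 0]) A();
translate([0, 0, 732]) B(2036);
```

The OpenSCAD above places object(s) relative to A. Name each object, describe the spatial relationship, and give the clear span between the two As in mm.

A is a table. B is a beam. A beam spans the tops of two tables. The clear span between the two tables is 540 mm.

Second table starts at x = 1288; first ends at x = 748; clear span = 1288 − 748 = 540 mm.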